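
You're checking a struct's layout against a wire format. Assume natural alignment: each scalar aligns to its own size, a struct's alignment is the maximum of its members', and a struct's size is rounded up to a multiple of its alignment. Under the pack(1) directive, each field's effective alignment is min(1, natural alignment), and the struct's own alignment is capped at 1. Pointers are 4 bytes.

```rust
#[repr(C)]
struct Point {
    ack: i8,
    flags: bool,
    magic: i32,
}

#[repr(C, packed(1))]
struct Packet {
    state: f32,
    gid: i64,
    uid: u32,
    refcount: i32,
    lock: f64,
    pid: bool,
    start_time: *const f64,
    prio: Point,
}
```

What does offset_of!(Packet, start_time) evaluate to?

29

Point: ack at 0 (size 1, align 1) → ends 1; flags at 1 (size 1, align 1) → ends 2; pad 2 to align 4 for magic; magic at 4 (size 4, align 4) → ends 8; total 8 bytes, alignment 4
state at 0 (size 4, align 1) → ends 4
gid at 4 (size 8, align 1) → ends 12
uid at 12 (size 4, align 1) → ends 16
refcount at 16 (size 4, align 1) → ends 20
lock at 20 (size 8, align 1) → ends 28
pid at 28 (size 1, align 1) → ends 29
start_time at 29 (size 4, align 1) → ends 33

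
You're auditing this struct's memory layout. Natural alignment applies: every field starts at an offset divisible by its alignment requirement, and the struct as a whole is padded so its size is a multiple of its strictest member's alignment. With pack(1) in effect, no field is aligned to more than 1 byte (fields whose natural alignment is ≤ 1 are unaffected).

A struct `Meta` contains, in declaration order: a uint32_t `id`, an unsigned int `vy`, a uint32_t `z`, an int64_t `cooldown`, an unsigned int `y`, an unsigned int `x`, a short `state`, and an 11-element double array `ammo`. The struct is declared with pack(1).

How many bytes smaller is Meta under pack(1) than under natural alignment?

natural layout:
  @0: id [4B, align 4] → 4
  @4: vy [4B, align 4] → 8
  @8: z [4B, align 4] → 12
  +4 pad (align 8)
  @16: cooldown [8B, align 8] → 24
  @24: y [4B, align 4] → 28
  @28: x [4B, align 4] → 32
  @32: state [2B, align 2] → 34
  +6 pad (align 8)
  @40: ammo [88B, align 8] → 128
  size 128, align 8
packed(1) layout:
  @0: id [4B, align 1] → 4
  @4: vy [4B, align 1] → 8
  @8: z [4B, align 1] → 12
  @12: cooldown [8B, align 1] → 20
  @20: y [4B, align 1] → 24
  @24: x [4B, align 1] → 28
  @28: state [2B, align 1] → 30
  @30: ammo [88B, align 1] → 118
  size 118, align 1
128 − 118 = 10

10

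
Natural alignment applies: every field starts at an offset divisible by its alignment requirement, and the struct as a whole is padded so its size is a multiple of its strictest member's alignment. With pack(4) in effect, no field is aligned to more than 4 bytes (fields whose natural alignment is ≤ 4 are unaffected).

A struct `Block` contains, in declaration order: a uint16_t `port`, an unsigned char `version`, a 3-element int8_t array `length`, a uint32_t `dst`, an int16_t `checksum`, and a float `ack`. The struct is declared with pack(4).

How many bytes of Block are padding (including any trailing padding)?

port at 0 (size 2, align 2) → ends 2
version at 2 (size 1, align 1) → ends 3
length at 3 (size 3, align 1) → ends 6
pad 2 to align 4 for dst
dst at 8 (size 4, align 4) → ends 12
checksum at 12 (size 2, align 2) → ends 14
pad 2 to align 4 for ack
ack at 16 (size 4, align 4) → ends 20
total 20 bytes, alignment 4
data bytes 16, size 20 → padding 4

4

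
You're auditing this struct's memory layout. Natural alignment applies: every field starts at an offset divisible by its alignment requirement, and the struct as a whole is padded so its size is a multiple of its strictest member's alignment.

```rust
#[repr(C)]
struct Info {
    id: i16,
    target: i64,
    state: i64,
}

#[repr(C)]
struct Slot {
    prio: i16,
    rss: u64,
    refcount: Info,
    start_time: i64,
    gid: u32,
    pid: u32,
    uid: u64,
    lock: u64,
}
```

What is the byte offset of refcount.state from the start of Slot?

32

Info: @0: id [2B, align 2] → 2; +6 pad (align 8); @8: target [8B, align 8] → 16; @16: state [8B, align 8] → 24; size 24, align 8
@0: prio [2B, align 2] → 2
+6 pad (align 8)
@8: rss [8B, align 8] → 16
@16: refcount [24B, align 8] → 40
within Info: state at 16
16 + 16 = 32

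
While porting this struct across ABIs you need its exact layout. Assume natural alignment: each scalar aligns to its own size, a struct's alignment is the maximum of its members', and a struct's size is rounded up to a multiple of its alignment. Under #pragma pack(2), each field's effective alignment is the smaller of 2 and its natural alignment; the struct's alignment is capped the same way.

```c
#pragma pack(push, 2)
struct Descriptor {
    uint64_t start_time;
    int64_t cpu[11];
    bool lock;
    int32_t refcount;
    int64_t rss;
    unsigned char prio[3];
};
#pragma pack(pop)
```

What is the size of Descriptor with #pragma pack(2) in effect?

114

start_time at 0 (size 8, align 2) → ends 8
cpu at 8 (size 88, align 2) → ends 96
lock at 96 (size 1, align 1) → ends 97
pad 1 to align 2 for refcount
refcount at 98 (size 4, align 2) → ends 102
rss at 102 (size 8, align 2) → ends 110
prio at 110 (size 3, align 1) → ends 113
tail pad 1 to reach multiple of 2
total 114 bytes, alignment 2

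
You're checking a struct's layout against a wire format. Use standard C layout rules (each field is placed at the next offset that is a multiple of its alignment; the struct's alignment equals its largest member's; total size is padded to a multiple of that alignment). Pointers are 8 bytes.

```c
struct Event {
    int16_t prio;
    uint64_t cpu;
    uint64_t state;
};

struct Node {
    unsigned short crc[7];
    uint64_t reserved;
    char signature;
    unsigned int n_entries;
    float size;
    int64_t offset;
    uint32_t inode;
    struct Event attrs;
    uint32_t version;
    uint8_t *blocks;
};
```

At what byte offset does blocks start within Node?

88

Event: prio at 0 (size 2, align 2) → ends 2; pad 6 to align 8 for cpu; cpu at 8 (size 8, align 8) → ends 16; state at 16 (size 8, align 8) → ends 24; total 24 bytes, alignment 8
crc at 0 (size 14, align 2) → ends 14
pad 2 to align 8 for reserved
reserved at 16 (size 8, align 8) → ends 24
signature at 24 (size 1, align 1) → ends 25
pad 3 to align 4 for n_entries
n_entries at 28 (size 4, align 4) → ends 32
size at 32 (size 4, align 4) → ends 36
pad 4 to align 8 for offset
offset at 40 (size 8, align 8) → ends 48
inode at 48 (size 4, align 4) → ends 52
pad 4 to align 8 for attrs
attrs at 56 (size 24, align 8) → ends 80
version at 80 (size 4, align 4) → ends 84
pad 4 to align 8 for blocks
blocks at 88 (size 8, align 8) → ends 96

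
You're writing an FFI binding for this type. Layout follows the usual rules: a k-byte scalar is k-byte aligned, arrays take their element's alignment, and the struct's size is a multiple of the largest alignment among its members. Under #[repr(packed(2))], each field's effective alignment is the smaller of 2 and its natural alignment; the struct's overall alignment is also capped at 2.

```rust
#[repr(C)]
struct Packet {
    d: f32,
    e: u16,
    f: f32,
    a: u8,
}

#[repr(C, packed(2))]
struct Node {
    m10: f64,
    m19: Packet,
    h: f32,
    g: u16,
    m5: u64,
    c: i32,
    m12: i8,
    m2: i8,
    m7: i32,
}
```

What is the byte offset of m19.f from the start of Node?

16

Packet: 0..4  d  (4B, 4-aligned); 4..6  e  (2B, 2-aligned); 6..8  -- padding (2B); 8..12  f  (4B, 4-aligned); 12..13  a  (1B, 1-aligned); 13..16  -- tail padding (3B); sizeof = 16, alignof = 4
0..8  m10  (8B, 2-aligned)
8..24  m19  (16B, 2-aligned)
within Packet: f at 8
8 + 8 = 16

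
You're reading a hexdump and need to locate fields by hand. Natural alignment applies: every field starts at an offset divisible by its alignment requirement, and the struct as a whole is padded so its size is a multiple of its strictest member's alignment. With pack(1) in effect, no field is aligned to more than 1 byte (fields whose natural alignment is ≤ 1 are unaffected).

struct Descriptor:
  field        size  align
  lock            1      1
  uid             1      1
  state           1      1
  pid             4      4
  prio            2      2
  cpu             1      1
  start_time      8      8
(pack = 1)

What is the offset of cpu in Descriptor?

@0: lock [1B, align 1] → 1
@1: uid [1B, align 1] → 2
@2: state [1B, align 1] → 3
@3: pid [4B, align 1] → 7
@7: prio [2B, align 1] → 9
@9: cpu [1B, align 1] → 10

9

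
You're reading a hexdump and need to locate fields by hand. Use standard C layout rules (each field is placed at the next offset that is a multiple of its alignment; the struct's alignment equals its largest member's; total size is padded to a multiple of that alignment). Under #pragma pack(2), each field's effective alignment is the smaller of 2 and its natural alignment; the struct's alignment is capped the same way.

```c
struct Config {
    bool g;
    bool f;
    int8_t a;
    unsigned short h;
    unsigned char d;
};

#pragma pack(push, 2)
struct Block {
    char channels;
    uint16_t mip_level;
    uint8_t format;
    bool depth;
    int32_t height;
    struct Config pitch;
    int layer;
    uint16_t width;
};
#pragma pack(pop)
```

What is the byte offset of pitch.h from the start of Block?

14

Config: @0: g [1B, align 1] → 1; @1: f [1B, align 1] → 2; @2: a [1B, align 1] → 3; +1 pad (align 2); @4: h [2B, align 2] → 6; @6: d [1B, align 1] → 7; +1 tail pad (align 2); size 8, align 2
@0: channels [1B, align 1] → 1
+1 pad (align 2)
@2: mip_level [2B, align 2] → 4
@4: format [1B, align 1] → 5
@5: depth [1B, align 1] → 6
@6: height [4B, align 2] → 10
@10: pitch [8B, align 2] → 18
within Config: h at 4
10 + 4 = 14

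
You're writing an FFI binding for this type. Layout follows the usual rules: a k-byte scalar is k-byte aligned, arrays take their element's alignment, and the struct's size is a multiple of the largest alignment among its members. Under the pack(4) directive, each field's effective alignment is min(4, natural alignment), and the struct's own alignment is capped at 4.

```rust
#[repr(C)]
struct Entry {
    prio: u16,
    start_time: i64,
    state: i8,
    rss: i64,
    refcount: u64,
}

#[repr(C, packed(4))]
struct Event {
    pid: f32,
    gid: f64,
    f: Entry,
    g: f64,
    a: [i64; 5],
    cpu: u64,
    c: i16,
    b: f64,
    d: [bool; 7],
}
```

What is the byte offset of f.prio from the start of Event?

12

Entry: @0: prio [2B, align 2] → 2; +6 pad (align 8); @8: start_time [8B, align 8] → 16; @16: state [1B, align 1] → 17; +7 pad (align 8); @24: rss [8B, align 8] → 32; @32: refcount [8B, align 8] → 40; size 40, align 8
@0: pid [4B, align 4] → 4
@4: gid [8B, align 4] → 12
@12: f [40B, align 4] → 52
within Entry: prio at 0
12 + 0 = 12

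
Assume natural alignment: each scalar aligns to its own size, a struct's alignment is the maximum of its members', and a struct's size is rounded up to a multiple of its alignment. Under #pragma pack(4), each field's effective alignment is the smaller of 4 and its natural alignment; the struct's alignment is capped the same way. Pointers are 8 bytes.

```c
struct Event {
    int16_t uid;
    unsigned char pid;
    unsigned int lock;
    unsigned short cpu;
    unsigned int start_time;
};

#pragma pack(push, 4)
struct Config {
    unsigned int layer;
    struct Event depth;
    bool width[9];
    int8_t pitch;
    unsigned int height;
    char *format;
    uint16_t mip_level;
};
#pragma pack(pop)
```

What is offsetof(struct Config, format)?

36

Event: 0..2  uid  (2B, 2-aligned); 2..3  pid  (1B, 1-aligned); 3..4  -- padding (1B); 4..8  lock  (4B, 4-aligned); 8..10  cpu  (2B, 2-aligned); 10..12  -- padding (2B); 12..16  start_time  (4B, 4-aligned); sizeof = 16, alignof = 4
0..4  layer  (4B, 4-aligned)
4..20  depth  (16B, 4-aligned)
20..29  width  (9B, 1-aligned)
29..30  pitch  (1B, 1-aligned)
30..32  -- padding (2B)
32..36  height  (4B, 4-aligned)
36..44  format  (8B, 4-aligned)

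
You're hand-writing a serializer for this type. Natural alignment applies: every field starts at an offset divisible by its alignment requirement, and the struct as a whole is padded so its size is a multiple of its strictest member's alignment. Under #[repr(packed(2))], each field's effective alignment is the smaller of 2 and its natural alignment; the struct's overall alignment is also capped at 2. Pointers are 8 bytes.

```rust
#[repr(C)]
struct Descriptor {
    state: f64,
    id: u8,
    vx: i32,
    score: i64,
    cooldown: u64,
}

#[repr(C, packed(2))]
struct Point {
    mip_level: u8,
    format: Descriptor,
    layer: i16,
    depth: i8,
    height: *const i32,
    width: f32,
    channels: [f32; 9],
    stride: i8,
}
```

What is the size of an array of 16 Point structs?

1408

Descriptor: @0: state [8B, align 8] → 8; @8: id [1B, align 1] → 9; +3 pad (align 4); @12: vx [4B, align 4] → 16; @16: score [8B, align 8] → 24; @24: cooldown [8B, align 8] → 32; size 32, align 8
@0: mip_level [1B, align 1] → 1
+1 pad (align 2)
@2: format [32B, align 2] → 34
@34: layer [2B, align 2] → 36
@36: depth [1B, align 1] → 37
+1 pad (align 2)
@38: height [8B, align 2] → 46
@46: width [4B, align 2] → 50
@50: channels [36B, align 2] → 86
@86: stride [1B, align 1] → 87
+1 tail pad (align 2)
size 88, align 2
array of 16: 16 × 88 = 1408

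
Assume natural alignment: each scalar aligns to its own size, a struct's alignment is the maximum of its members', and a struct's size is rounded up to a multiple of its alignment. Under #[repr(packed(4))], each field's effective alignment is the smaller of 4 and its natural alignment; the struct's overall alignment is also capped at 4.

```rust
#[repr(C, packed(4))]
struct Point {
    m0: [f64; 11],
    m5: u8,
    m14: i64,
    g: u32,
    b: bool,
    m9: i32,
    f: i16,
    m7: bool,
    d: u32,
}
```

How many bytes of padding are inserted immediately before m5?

0

0..88  m0  (88B, 4-aligned)
88..89  m5  (1B, 1-aligned)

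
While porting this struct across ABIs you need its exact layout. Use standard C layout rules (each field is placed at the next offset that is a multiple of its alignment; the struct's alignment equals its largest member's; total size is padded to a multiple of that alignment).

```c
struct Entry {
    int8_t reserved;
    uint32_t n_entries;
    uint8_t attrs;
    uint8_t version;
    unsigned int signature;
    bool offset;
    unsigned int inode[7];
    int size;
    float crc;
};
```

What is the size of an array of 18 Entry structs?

1008

0..1  reserved  (1B, 1-aligned)
1..4  -- padding (3B)
4..8  n_entries  (4B, 4-aligned)
8..9  attrs  (1B, 1-aligned)
9..10  version  (1B, 1-aligned)
10..12  -- padding (2B)
12..16  signature  (4B, 4-aligned)
16..17  offset  (1B, 1-aligned)
17..20  -- padding (3B)
20..48  inode  (28B, 4-aligned)
48..52  size  (4B, 4-aligned)
52..56  crc  (4B, 4-aligned)
sizeof = 56, alignof = 4
array of 18: 18 × 56 = 1008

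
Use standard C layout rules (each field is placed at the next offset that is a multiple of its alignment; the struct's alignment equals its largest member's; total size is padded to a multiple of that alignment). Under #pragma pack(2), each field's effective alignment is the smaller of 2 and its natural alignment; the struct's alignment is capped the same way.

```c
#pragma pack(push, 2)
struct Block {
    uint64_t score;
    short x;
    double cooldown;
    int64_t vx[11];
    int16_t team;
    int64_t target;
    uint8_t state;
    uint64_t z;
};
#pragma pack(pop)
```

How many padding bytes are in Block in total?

1

0..8  score  (8B, 2-aligned)
8..10  x  (2B, 2-aligned)
10..18  cooldown  (8B, 2-aligned)
18..106  vx  (88B, 2-aligned)
106..108  team  (2B, 2-aligned)
108..116  target  (8B, 2-aligned)
116..117  state  (1B, 1-aligned)
117..118  -- padding (1B)
118..126  z  (8B, 2-aligned)
sizeof = 126, alignof = 2
data bytes 125, size 126 → padding 1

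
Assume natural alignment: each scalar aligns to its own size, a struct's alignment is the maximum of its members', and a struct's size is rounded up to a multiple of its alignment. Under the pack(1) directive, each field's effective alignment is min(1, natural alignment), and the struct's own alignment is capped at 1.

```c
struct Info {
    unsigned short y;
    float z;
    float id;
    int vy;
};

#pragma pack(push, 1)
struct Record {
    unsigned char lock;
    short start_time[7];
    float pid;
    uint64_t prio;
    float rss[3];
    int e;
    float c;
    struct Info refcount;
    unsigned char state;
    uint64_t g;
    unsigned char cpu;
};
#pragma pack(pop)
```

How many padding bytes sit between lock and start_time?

Info: 0..2  y  (2B, 2-aligned); 2..4  -- padding (2B); 4..8  z  (4B, 4-aligned); 8..12  id  (4B, 4-aligned); 12..16  vy  (4B, 4-aligned); sizeof = 16, alignof = 4
0..1  lock  (1B, 1-aligned)
1..15  start_time  (14B, 1-aligned)

0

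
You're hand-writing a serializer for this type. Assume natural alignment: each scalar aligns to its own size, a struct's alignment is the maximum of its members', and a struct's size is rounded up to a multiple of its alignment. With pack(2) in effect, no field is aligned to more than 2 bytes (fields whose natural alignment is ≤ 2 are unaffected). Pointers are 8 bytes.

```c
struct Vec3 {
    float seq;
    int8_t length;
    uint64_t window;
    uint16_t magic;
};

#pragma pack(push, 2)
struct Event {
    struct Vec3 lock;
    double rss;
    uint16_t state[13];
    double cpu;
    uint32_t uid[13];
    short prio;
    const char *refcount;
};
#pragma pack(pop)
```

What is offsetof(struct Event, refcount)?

Vec3: 0..4  seq  (4B, 4-aligned); 4..5  length  (1B, 1-aligned); 5..8  -- padding (3B); 8..16  window  (8B, 8-aligned); 16..18  magic  (2B, 2-aligned); 18..24  -- tail padding (6B); sizeof = 24, alignof = 8
0..24  lock  (24B, 2-aligned)
24..32  rss  (8B, 2-aligned)
32..58  state  (26B, 2-aligned)
58..66  cpu  (8B, 2-aligned)
66..118  uid  (52B, 2-aligned)
118..120  prio  (2B, 2-aligned)
120..128  refcount  (8B, 2-aligned)

120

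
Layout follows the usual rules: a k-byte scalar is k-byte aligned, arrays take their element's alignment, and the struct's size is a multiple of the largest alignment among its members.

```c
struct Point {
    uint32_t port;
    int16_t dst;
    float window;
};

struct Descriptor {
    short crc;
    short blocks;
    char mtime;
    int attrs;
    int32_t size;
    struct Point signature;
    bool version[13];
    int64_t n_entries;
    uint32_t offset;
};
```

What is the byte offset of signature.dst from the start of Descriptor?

20

Point: @0: port [4B, align 4] → 4; @4: dst [2B, align 2] → 6; +2 pad (align 4); @8: window [4B, align 4] → 12; size 12, align 4
@0: crc [2B, align 2] → 2
@2: blocks [2B, align 2] → 4
@4: mtime [1B, align 1] → 5
+3 pad (align 4)
@8: attrs [4B, align 4] → 12
@12: size [4B, align 4] → 16
@16: signature [12B, align 4] → 28
within Point: dst at 4
16 + 4 = 20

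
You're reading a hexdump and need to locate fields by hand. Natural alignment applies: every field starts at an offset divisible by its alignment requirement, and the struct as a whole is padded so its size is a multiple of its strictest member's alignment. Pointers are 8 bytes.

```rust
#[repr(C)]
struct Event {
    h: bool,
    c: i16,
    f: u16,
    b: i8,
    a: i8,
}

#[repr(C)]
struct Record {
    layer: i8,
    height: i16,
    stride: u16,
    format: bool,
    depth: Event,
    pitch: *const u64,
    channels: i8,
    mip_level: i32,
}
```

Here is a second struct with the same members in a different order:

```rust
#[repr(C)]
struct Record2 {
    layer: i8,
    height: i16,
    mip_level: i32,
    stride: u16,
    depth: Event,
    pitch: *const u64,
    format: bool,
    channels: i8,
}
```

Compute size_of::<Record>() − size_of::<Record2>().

-8

Event: @0: h [1B, align 1] → 1; +1 pad (align 2); @2: c [2B, align 2] → 4; @4: f [2B, align 2] → 6; @6: b [1B, align 1] → 7; @7: a [1B, align 1] → 8; size 8, align 2
@0: layer [1B, align 1] → 1
+1 pad (align 2)
@2: height [2B, align 2] → 4
@4: stride [2B, align 2] → 6
@6: format [1B, align 1] → 7
+1 pad (align 2)
@8: depth [8B, align 2] → 16
@16: pitch [8B, align 8] → 24
@24: channels [1B, align 1] → 25
+3 pad (align 4)
@28: mip_level [4B, align 4] → 32
size 32, align 8
— Record2 —
@0: layer [1B, align 1] → 1
+1 pad (align 2)
@2: height [2B, align 2] → 4
@4: mip_level [4B, align 4] → 8
@8: stride [2B, align 2] → 10
@10: depth [8B, align 2] → 18
+6 pad (align 8)
@24: pitch [8B, align 8] → 32
@32: format [1B, align 1] → 33
@33: channels [1B, align 1] → 34
+6 tail pad (align 8)
size 40, align 8
32 − 40 = -8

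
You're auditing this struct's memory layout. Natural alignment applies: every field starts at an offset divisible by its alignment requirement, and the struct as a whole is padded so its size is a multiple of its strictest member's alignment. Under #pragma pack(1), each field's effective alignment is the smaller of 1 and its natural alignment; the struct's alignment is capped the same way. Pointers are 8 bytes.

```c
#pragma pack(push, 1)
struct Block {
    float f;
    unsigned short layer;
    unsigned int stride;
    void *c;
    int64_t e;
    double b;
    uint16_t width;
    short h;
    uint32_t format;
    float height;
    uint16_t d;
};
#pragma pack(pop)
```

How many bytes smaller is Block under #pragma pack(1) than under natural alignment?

8

natural layout:
  @0: f [4B, align 4] → 4
  @4: layer [2B, align 2] → 6
  +2 pad (align 4)
  @8: stride [4B, align 4] → 12
  +4 pad (align 8)
  @16: c [8B, align 8] → 24
  @24: e [8B, align 8] → 32
  @32: b [8B, align 8] → 40
  @40: width [2B, align 2] → 42
  @42: h [2B, align 2] → 44
  @44: format [4B, align 4] → 48
  @48: height [4B, align 4] → 52
  @52: d [2B, align 2] → 54
  +2 tail pad (align 8)
  size 56, align 8
packed(1) layout:
  @0: f [4B, align 1] → 4
  @4: layer [2B, align 1] → 6
  @6: stride [4B, align 1] → 10
  @10: c [8B, align 1] → 18
  @18: e [8B, align 1] → 26
  @26: b [8B, align 1] → 34
  @34: width [2B, align 1] → 36
  @36: h [2B, align 1] → 38
  @38: format [4B, align 1] → 42
  @42: height [4B, align 1] → 46
  @46: d [2B, align 1] → 48
  size 48, align 1
56 − 48 = 8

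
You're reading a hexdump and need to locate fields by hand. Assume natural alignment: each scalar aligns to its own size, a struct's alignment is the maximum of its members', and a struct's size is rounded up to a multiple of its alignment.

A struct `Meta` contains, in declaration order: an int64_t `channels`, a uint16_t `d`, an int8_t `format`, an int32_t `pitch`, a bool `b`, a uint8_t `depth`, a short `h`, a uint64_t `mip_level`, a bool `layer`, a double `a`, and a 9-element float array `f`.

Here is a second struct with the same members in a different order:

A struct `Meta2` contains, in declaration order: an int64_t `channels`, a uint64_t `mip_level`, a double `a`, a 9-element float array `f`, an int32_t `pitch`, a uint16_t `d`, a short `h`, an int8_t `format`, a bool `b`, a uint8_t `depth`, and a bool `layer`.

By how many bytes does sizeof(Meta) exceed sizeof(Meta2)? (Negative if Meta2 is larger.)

16

@0: channels [8B, align 8] → 8
@8: d [2B, align 2] → 10
@10: format [1B, align 1] → 11
+1 pad (align 4)
@12: pitch [4B, align 4] → 16
@16: b [1B, align 1] → 17
@17: depth [1B, align 1] → 18
@18: h [2B, align 2] → 20
+4 pad (align 8)
@24: mip_level [8B, align 8] → 32
@32: layer [1B, align 1] → 33
+7 pad (align 8)
@40: a [8B, align 8] → 48
@48: f [36B, align 4] → 84
+4 tail pad (align 8)
size 88, align 8
— Meta2 —
@0: channels [8B, align 8] → 8
@8: mip_level [8B, align 8] → 16
@16: a [8B, align 8] → 24
@24: f [36B, align 4] → 60
@60: pitch [4B, align 4] → 64
@64: d [2B, align 2] → 66
@66: h [2B, align 2] → 68
@68: format [1B, align 1] → 69
@69: b [1B, align 1] → 70
@70: depth [1B, align 1] → 71
@71: layer [1B, align 1] → 72
size 72, align 8
88 − 72 = 16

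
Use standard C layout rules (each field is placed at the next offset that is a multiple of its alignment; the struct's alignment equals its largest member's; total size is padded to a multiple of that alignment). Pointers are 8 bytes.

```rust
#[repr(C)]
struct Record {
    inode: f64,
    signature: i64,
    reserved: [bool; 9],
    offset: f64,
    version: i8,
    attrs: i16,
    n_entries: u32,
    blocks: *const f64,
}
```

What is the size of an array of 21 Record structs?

@0: inode [8B, align 8] → 8
@8: signature [8B, align 8] → 16
@16: reserved [9B, align 1] → 25
+7 pad (align 8)
@32: offset [8B, align 8] → 40
@40: version [1B, align 1] → 41
+1 pad (align 2)
@42: attrs [2B, align 2] → 44
@44: n_entries [4B, align 4] → 48
@48: blocks [8B, align 8] → 56
size 56, align 8
array of 21: 21 × 56 = 1176

1176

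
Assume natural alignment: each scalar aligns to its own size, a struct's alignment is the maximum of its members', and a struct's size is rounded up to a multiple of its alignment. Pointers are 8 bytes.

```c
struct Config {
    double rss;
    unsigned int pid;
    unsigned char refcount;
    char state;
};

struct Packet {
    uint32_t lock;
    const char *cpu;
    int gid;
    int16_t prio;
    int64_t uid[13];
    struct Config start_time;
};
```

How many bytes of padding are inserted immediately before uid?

Config: 0..8  rss  (8B, 8-aligned); 8..12  pid  (4B, 4-aligned); 12..13  refcount  (1B, 1-aligned); 13..14  state  (1B, 1-aligned); 14..16  -- tail padding (2B); sizeof = 16, alignof = 8
0..4  lock  (4B, 4-aligned)
4..8  -- padding (4B)
8..16  cpu  (8B, 8-aligned)
16..20  gid  (4B, 4-aligned)
20..22  prio  (2B, 2-aligned)
22..24  -- padding (2B)
24..128  uid  (104B, 8-aligned)

2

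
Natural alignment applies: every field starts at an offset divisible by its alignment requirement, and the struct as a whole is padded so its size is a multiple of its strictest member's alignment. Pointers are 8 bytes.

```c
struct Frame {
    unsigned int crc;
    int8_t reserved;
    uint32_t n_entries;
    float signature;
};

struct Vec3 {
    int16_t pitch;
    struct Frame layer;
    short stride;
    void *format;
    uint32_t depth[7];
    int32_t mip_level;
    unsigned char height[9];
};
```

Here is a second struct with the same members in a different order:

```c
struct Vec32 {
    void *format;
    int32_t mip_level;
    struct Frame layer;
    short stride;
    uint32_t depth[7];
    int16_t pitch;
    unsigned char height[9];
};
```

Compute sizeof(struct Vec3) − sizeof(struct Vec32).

Frame: crc at 0 (size 4, align 4) → ends 4; reserved at 4 (size 1, align 1) → ends 5; pad 3 to align 4 for n_entries; n_entries at 8 (size 4, align 4) → ends 12; signature at 12 (size 4, align 4) → ends 16; total 16 bytes, alignment 4
pitch at 0 (size 2, align 2) → ends 2
pad 2 to align 4 for layer
layer at 4 (size 16, align 4) → ends 20
stride at 20 (size 2, align 2) → ends 22
pad 2 to align 8 for format
format at 24 (size 8, align 8) → ends 32
depth at 32 (size 28, align 4) → ends 60
mip_level at 60 (size 4, align 4) → ends 64
height at 64 (size 9, align 1) → ends 73
tail pad 7 to reach multiple of 8
total 80 bytes, alignment 8
— Vec32 —
format at 0 (size 8, align 8) → ends 8
mip_level at 8 (size 4, align 4) → ends 12
layer at 12 (size 16, align 4) → ends 28
stride at 28 (size 2, align 2) → ends 30
pad 2 to align 4 for depth
depth at 32 (size 28, align 4) → ends 60
pitch at 60 (size 2, align 2) → ends 62
height at 62 (size 9, align 1) → ends 71
tail pad 1 to reach multiple of 8
total 72 bytes, alignment 8
80 − 72 = 8

8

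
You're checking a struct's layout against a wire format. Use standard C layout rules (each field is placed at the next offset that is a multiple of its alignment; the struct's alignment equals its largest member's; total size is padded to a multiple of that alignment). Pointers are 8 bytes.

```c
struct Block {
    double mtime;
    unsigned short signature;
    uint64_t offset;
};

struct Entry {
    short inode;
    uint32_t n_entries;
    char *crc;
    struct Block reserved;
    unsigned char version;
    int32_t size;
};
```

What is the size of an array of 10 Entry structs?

480

Block: 0..8  mtime  (8B, 8-aligned); 8..10  signature  (2B, 2-aligned); 10..16  -- padding (6B); 16..24  offset  (8B, 8-aligned); sizeof = 24, alignof = 8
0..2  inode  (2B, 2-aligned)
2..4  -- padding (2B)
4..8  n_entries  (4B, 4-aligned)
8..16  crc  (8B, 8-aligned)
16..40  reserved  (24B, 8-aligned)
40..41  version  (1B, 1-aligned)
41..44  -- padding (3B)
44..48  size  (4B, 4-aligned)
sizeof = 48, alignof = 8
array of 10: 10 × 48 = 480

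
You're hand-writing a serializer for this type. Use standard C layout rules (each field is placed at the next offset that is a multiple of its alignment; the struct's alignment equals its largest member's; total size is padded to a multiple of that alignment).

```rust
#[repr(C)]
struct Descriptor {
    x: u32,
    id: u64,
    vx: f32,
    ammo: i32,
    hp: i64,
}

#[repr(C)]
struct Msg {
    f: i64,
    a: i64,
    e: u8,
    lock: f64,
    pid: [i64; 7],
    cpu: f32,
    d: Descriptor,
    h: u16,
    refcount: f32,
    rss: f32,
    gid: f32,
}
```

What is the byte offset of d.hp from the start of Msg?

120

Descriptor: 0..4  x  (4B, 4-aligned); 4..8  -- padding (4B); 8..16  id  (8B, 8-aligned); 16..20  vx  (4B, 4-aligned); 20..24  ammo  (4B, 4-aligned); 24..32  hp  (8B, 8-aligned); sizeof = 32, alignof = 8
0..8  f  (8B, 8-aligned)
8..16  a  (8B, 8-aligned)
16..17  e  (1B, 1-aligned)
17..24  -- padding (7B)
24..32  lock  (8B, 8-aligned)
32..88  pid  (56B, 8-aligned)
88..92  cpu  (4B, 4-aligned)
92..96  -- padding (4B)
96..128  d  (32B, 8-aligned)
within Descriptor: hp at 24
96 + 24 = 120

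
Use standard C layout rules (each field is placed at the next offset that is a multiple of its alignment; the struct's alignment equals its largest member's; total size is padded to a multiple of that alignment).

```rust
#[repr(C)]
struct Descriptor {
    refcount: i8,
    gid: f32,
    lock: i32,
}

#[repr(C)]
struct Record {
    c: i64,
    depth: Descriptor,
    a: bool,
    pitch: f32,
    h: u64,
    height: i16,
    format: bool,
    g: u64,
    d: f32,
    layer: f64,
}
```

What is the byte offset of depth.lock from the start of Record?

Descriptor: 0..1  refcount  (1B, 1-aligned); 1..4  -- padding (3B); 4..8  gid  (4B, 4-aligned); 8..12  lock  (4B, 4-aligned); sizeof = 12, alignof = 4
0..8  c  (8B, 8-aligned)
8..20  depth  (12B, 4-aligned)
within Descriptor: lock at 8
8 + 8 = 16

16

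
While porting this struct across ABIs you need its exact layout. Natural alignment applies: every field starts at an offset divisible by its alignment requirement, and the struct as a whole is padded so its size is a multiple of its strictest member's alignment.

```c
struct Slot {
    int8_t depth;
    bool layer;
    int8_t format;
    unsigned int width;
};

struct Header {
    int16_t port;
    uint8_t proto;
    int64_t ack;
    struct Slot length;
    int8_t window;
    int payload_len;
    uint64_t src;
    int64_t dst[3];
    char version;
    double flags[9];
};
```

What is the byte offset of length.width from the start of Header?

Slot: depth at 0 (size 1, align 1) → ends 1; layer at 1 (size 1, align 1) → ends 2; format at 2 (size 1, align 1) → ends 3; pad 1 to align 4 for width; width at 4 (size 4, align 4) → ends 8; total 8 bytes, alignment 4
port at 0 (size 2, align 2) → ends 2
proto at 2 (size 1, align 1) → ends 3
pad 5 to align 8 for ack
ack at 8 (size 8, align 8) → ends 16
length at 16 (size 8, align 4) → ends 24
within Slot: width at 4
16 + 4 = 20

20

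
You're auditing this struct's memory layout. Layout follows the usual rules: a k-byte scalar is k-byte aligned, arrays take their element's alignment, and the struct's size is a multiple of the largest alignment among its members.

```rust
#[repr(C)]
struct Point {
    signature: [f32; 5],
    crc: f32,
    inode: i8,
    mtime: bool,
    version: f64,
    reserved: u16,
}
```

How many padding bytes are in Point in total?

12

signature at 0 (size 20, align 4) → ends 20
crc at 20 (size 4, align 4) → ends 24
inode at 24 (size 1, align 1) → ends 25
mtime at 25 (size 1, align 1) → ends 26
pad 6 to align 8 for version
version at 32 (size 8, align 8) → ends 40
reserved at 40 (size 2, align 2) → ends 42
tail pad 6 to reach multiple of 8
total 48 bytes, alignment 8
data bytes 36, size 48 → padding 12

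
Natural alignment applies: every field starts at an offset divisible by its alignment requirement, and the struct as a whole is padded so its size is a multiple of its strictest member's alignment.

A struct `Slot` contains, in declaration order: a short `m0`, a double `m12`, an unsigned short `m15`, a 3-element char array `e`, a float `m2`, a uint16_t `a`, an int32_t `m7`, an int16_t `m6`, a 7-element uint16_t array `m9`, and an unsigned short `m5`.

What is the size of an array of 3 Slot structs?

m0 at 0 (size 2, align 2) → ends 2
pad 6 to align 8 for m12
m12 at 8 (size 8, align 8) → ends 16
m15 at 16 (size 2, align 2) → ends 18
e at 18 (size 3, align 1) → ends 21
pad 3 to align 4 for m2
m2 at 24 (size 4, align 4) → ends 28
a at 28 (size 2, align 2) → ends 30
pad 2 to align 4 for m7
m7 at 32 (size 4, align 4) → ends 36
m6 at 36 (size 2, align 2) → ends 38
m9 at 38 (size 14, align 2) → ends 52
m5 at 52 (size 2, align 2) → ends 54
tail pad 2 to reach multiple of 8
total 56 bytes, alignment 8
array of 3: 3 × 56 = 168

168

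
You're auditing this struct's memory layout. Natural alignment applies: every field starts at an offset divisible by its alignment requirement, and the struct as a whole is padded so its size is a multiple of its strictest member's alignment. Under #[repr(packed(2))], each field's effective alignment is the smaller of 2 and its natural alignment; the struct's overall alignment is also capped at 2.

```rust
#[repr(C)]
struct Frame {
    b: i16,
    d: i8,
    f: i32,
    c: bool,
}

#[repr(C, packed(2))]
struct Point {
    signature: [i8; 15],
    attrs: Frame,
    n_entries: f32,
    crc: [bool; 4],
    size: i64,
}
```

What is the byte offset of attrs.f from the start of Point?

20

Frame: b at 0 (size 2, align 2) → ends 2; d at 2 (size 1, align 1) → ends 3; pad 1 to align 4 for f; f at 4 (size 4, align 4) → ends 8; c at 8 (size 1, align 1) → ends 9; tail pad 3 to reach multiple of 4; total 12 bytes, alignment 4
signature at 0 (size 15, align 1) → ends 15
pad 1 to align 2 for attrs
attrs at 16 (size 12, align 2) → ends 28
within Frame: f at 4
16 + 4 = 20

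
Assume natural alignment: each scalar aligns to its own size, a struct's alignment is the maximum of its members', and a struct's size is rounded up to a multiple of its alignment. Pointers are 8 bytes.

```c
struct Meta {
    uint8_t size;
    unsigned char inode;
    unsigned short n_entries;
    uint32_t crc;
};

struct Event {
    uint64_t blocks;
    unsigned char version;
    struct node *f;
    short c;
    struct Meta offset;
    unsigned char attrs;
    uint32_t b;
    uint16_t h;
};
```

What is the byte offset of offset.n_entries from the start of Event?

30

Meta: 0..1  size  (1B, 1-aligned); 1..2  inode  (1B, 1-aligned); 2..4  n_entries  (2B, 2-aligned); 4..8  crc  (4B, 4-aligned); sizeof = 8, alignof = 4
0..8  blocks  (8B, 8-aligned)
8..9  version  (1B, 1-aligned)
9..16  -- padding (7B)
16..24  f  (8B, 8-aligned)
24..26  c  (2B, 2-aligned)
26..28  -- padding (2B)
28..36  offset  (8B, 4-aligned)
within Meta: n_entries at 2
28 + 2 = 30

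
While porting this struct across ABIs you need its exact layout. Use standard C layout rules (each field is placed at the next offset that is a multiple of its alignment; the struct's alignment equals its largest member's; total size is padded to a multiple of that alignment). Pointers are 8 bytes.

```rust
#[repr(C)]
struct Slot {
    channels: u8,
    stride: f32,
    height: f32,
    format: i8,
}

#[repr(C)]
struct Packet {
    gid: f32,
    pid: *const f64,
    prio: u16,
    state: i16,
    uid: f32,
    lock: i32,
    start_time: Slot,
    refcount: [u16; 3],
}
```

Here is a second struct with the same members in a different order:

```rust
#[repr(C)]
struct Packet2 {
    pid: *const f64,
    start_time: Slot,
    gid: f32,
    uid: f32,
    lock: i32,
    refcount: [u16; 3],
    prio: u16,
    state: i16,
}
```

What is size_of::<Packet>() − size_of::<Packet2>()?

8

Slot: channels at 0 (size 1, align 1) → ends 1; pad 3 to align 4 for stride; stride at 4 (size 4, align 4) → ends 8; height at 8 (size 4, align 4) → ends 12; format at 12 (size 1, align 1) → ends 13; tail pad 3 to reach multiple of 4; total 16 bytes, alignment 4
gid at 0 (size 4, align 4) → ends 4
pad 4 to align 8 for pid
pid at 8 (size 8, align 8) → ends 16
prio at 16 (size 2, align 2) → ends 18
state at 18 (size 2, align 2) → ends 20
uid at 20 (size 4, align 4) → ends 24
lock at 24 (size 4, align 4) → ends 28
start_time at 28 (size 16, align 4) → ends 44
refcount at 44 (size 6, align 2) → ends 50
tail pad 6 to reach multiple of 8
total 56 bytes, alignment 8
— Packet2 —
pid at 0 (size 8, align 8) → ends 8
start_time at 8 (size 16, align 4) → ends 24
gid at 24 (size 4, align 4) → ends 28
uid at 28 (size 4, align 4) → ends 32
lock at 32 (size 4, align 4) → ends 36
refcount at 36 (size 6, align 2) → ends 42
prio at 42 (size 2, align 2) → ends 44
state at 44 (size 2, align 2) → ends 46
tail pad 2 to reach multiple of 8
total 48 bytes, alignment 8
56 − 48 = 8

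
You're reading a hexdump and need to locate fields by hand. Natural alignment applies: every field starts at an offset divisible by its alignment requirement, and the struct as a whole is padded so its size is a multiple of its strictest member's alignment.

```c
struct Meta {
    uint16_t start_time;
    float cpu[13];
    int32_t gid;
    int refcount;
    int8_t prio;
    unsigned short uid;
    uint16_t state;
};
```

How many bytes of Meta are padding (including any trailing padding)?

@0: start_time [2B, align 2] → 2
+2 pad (align 4)
@4: cpu [52B, align 4] → 56
@56: gid [4B, align 4] → 60
@60: refcount [4B, align 4] → 64
@64: prio [1B, align 1] → 65
+1 pad (align 2)
@66: uid [2B, align 2] → 68
@68: state [2B, align 2] → 70
+2 tail pad (align 4)
size 72, align 4
data bytes 67, size 72 → padding 5

5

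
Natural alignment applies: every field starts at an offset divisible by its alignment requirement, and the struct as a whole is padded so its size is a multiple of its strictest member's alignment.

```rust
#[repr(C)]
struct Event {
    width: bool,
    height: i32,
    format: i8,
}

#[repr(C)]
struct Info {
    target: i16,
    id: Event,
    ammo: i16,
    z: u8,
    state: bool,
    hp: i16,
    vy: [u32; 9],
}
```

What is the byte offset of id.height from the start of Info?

Event: 0..1  width  (1B, 1-aligned); 1..4  -- padding (3B); 4..8  height  (4B, 4-aligned); 8..9  format  (1B, 1-aligned); 9..12  -- tail padding (3B); sizeof = 12, alignof = 4
0..2  target  (2B, 2-aligned)
2..4  -- padding (2B)
4..16  id  (12B, 4-aligned)
within Event: height at 4
4 + 4 = 8

8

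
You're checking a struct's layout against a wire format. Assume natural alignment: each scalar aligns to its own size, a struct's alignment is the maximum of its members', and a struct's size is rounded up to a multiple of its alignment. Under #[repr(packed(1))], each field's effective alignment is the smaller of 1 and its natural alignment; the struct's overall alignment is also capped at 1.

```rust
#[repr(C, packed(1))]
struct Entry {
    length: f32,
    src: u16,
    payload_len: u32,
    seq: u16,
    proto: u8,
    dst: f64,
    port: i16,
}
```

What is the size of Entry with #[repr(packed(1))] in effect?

23

length at 0 (size 4, align 1) → ends 4
src at 4 (size 2, align 1) → ends 6
payload_len at 6 (size 4, align 1) → ends 10
seq at 10 (size 2, align 1) → ends 12
proto at 12 (size 1, align 1) → ends 13
dst at 13 (size 8, align 1) → ends 21
port at 21 (size 2, align 1) → ends 23
total 23 bytes, alignment 1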